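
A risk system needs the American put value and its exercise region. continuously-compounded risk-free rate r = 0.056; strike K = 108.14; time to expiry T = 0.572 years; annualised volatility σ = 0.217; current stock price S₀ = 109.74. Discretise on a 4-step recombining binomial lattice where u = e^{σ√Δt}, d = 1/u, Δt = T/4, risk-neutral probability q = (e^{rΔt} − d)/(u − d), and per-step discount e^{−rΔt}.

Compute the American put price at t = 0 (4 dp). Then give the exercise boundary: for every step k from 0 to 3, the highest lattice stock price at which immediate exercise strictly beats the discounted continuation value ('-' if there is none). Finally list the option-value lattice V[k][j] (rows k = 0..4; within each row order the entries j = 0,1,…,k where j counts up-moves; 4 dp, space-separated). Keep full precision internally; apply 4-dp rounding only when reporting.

Δt=0.14300, u=1.08552, d=0.92122, q=0.52843, disc=e^(-rΔt)=0.99202
k=4 terminal: V=max(K-S,0) → 29.1061 15.0101 0.0000 0.0000 0.0000
k=3: j=0 S=85.7929 intr=22.3471 cont=21.4846 V=22.3471[EX]; j=1 S=101.0944 intr=7.0456 cont=7.0218 V=7.0456[EX]; j=2 S=119.1250 intr=0.0000 cont=0.0000 V=0.0000[hold]; j=3 S=140.3714 intr=0.0000 cont=0.0000 V=0.0000[hold]  S*(3)=101.0944
k=2: j=0 S=93.1299 intr=15.0101 cont=14.1476 V=15.0101[EX]; j=1 S=109.7400 intr=0.0000 cont=3.2960 V=3.2960[hold]; j=2 S=129.3126 intr=0.0000 cont=0.0000 V=0.0000[hold]  S*(2)=93.1299
k=1: j=0 S=101.0944 intr=7.0456 cont=8.7496 V=8.7496[hold]; j=1 S=119.1250 intr=0.0000 cont=1.5419 V=1.5419[hold]  S*(1)=-
k=0: j=0 S=109.7400 intr=0.0000 cont=4.9014 V=4.9014[hold]  S*(0)=-

price = 4.9014
boundary = - - 93.1299 101.0944
tree:
4.9014
8.7496 1.5419
15.0101 3.2960 0.0000
22.3471 7.0456 0.0000 0.0000
29.1061 15.0101 0.0000 0.0000 0.0000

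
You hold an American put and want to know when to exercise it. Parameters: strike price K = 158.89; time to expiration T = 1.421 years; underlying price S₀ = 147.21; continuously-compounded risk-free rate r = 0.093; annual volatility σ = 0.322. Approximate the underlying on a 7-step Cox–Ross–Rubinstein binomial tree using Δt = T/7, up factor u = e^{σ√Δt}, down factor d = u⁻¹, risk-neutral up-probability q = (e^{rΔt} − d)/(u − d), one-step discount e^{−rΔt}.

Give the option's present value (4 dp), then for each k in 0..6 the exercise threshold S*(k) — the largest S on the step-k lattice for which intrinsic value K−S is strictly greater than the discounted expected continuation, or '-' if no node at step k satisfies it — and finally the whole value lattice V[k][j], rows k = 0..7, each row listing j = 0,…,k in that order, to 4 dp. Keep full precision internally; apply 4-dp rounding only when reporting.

Δt=0.20300, u=1.15613, d=0.86495, q=0.52925, disc=e^(-rΔt)=0.98130
k=7 terminal: V=max(K-S,0) → 105.5701 87.6207 63.6287 31.5601 0.0000 0.0000 0.0000 0.0000
k=6: j=0 S=61.6447 intr=97.2453 cont=94.2737 V=97.2453[EX]; j=1 S=82.3967 intr=76.4933 cont=73.5218 V=76.4933[EX]; j=2 S=110.1345 intr=48.7555 cont=45.7839 V=48.7555[EX]; j=3 S=147.2100 intr=11.6800 cont=14.5792 V=14.5792[hold]; j=4 S=196.7665 intr=0.0000 cont=0.0000 V=0.0000[hold]; j=5 S=263.0056 intr=0.0000 cont=0.0000 V=0.0000[hold]; j=6 S=351.5433 intr=0.0000 cont=0.0000 V=0.0000[hold]  S*(6)=110.1345
k=5: j=0 S=71.2693 intr=87.6207 cont=84.6491 V=87.6207[EX]; j=1 S=95.2613 intr=63.6287 cont=60.6571 V=63.6287[EX]; j=2 S=127.3299 intr=31.5601 cont=30.0942 V=31.5601[EX]; j=3 S=170.1940 intr=0.0000 cont=6.7348 V=6.7348[hold]; j=4 S=227.4878 intr=0.0000 cont=0.0000 V=0.0000[hold]; j=5 S=304.0688 intr=0.0000 cont=0.0000 V=0.0000[hold]  S*(5)=127.3299
k=4: j=0 S=82.3967 intr=76.4933 cont=73.5218 V=76.4933[EX]; j=1 S=110.1345 intr=48.7555 cont=45.7839 V=48.7555[EX]; j=2 S=147.2100 intr=11.6800 cont=18.0769 V=18.0769[hold]; j=3 S=196.7665 intr=0.0000 cont=3.1112 V=3.1112[hold]; j=4 S=263.0056 intr=0.0000 cont=0.0000 V=0.0000[hold]  S*(4)=110.1345
k=3: j=0 S=95.2613 intr=63.6287 cont=60.6571 V=63.6287[EX]; j=1 S=127.3299 intr=31.5601 cont=31.9108 V=31.9108[hold]; j=2 S=170.1940 intr=0.0000 cont=9.9664 V=9.9664[hold]; j=3 S=227.4878 intr=0.0000 cont=1.4372 V=1.4372[hold]  S*(3)=95.2613
k=2: j=0 S=110.1345 intr=48.7555 cont=45.9661 V=48.7555[EX]; j=1 S=147.2100 intr=11.6800 cont=19.9172 V=19.9172[hold]; j=2 S=196.7665 intr=0.0000 cont=5.3504 V=5.3504[hold]  S*(2)=110.1345
k=1: j=0 S=127.3299 intr=31.5601 cont=32.8665 V=32.8665[hold]; j=1 S=170.1940 intr=0.0000 cont=11.9794 V=11.9794[hold]  S*(1)=-
k=0: j=0 S=147.2100 intr=11.6800 cont=21.4042 V=21.4042[hold]  S*(0)=-

price = 21.4042
boundary = - - 110.1345 95.2613 110.1345 127.3299 110.1345
tree:
21.4042
32.8665 11.9794
48.7555 19.9172 5.3504
63.6287 31.9108 9.9664 1.4372
76.4933 48.7555 18.0769 3.1112 0.0000
87.6207 63.6287 31.5601 6.7348 0.0000 0.0000
97.2453 76.4933 48.7555 14.5792 0.0000 0.0000 0.0000
105.5701 87.6207 63.6287 31.5601 0.0000 0.0000 0.0000 0.0000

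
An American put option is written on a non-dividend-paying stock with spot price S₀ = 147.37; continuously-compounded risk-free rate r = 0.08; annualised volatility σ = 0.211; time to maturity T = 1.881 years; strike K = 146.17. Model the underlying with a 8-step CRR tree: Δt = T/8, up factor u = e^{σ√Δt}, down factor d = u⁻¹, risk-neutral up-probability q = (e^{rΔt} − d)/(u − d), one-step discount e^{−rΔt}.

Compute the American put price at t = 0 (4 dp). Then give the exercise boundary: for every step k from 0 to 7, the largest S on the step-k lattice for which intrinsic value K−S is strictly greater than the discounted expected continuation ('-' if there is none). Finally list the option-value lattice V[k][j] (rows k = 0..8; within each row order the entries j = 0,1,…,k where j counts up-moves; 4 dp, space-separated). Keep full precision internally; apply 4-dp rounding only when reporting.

price = 9.2788
boundary = - - 120.0994 108.4194 120.0994 108.4194 120.0994 133.0378
tree:
9.2788
15.8013 4.6100
26.0706 8.4906 1.8019
37.7506 15.1633 3.6807 0.4279
48.2948 26.0706 7.3441 1.0071 0.0000
57.8135 37.7506 14.1812 2.3704 0.0000 0.0000
66.4064 48.2948 26.0706 5.5793 0.0000 0.0000 0.0000
74.1637 57.8135 37.7506 13.1322 0.0000 0.0000 0.0000 0.0000
81.1665 66.4064 48.2948 26.0706 0.0000 0.0000 0.0000 0.0000 0.0000

Δt=0.23513, u=1.10773, d=0.90275, q=0.56708, disc=e^(-rΔt)=0.98137
k=8 terminal: V=max(K-S,0) → 81.1665 66.4064 48.2948 26.0706 0.0000 0.0000 0.0000 0.0000 0.0000
k=7: j=0 S=72.0063 intr=74.1637 cont=71.4399 V=74.1637[EX]; j=1 S=88.3565 intr=57.8135 cont=55.0897 V=57.8135[EX]; j=2 S=108.4194 intr=37.7506 cont=35.0269 V=37.7506[EX]; j=3 S=133.0378 intr=13.1322 cont=11.0763 V=13.1322[EX]; j=4 S=163.2462 intr=0.0000 cont=0.0000 V=0.0000[hold]; j=5 S=200.3140 intr=0.0000 cont=0.0000 V=0.0000[hold]; j=6 S=245.7986 intr=0.0000 cont=0.0000 V=0.0000[hold]; j=7 S=301.6113 intr=0.0000 cont=0.0000 V=0.0000[hold]  S*(7)=133.0378
k=6: j=0 S=79.7636 intr=66.4064 cont=63.6827 V=66.4064[EX]; j=1 S=97.8752 intr=48.2948 cont=45.5710 V=48.2948[EX]; j=2 S=120.0994 intr=26.0706 cont=23.3468 V=26.0706[EX]; j=3 S=147.3700 intr=0.0000 cont=5.5793 V=5.5793[hold]; j=4 S=180.8328 intr=0.0000 cont=0.0000 V=0.0000[hold]; j=5 S=221.8939 intr=0.0000 cont=0.0000 V=0.0000[hold]; j=6 S=272.2786 intr=0.0000 cont=0.0000 V=0.0000[hold]  S*(6)=120.0994
k=5: j=0 S=88.3565 intr=57.8135 cont=55.0897 V=57.8135[EX]; j=1 S=108.4194 intr=37.7506 cont=35.0269 V=37.7506[EX]; j=2 S=133.0378 intr=13.1322 cont=14.1812 V=14.1812[hold]; j=3 S=163.2462 intr=0.0000 cont=2.3704 V=2.3704[hold]; j=4 S=200.3140 intr=0.0000 cont=0.0000 V=0.0000[hold]; j=5 S=245.7986 intr=0.0000 cont=0.0000 V=0.0000[hold]  S*(5)=108.4194
k=4: j=0 S=97.8752 intr=48.2948 cont=45.5710 V=48.2948[EX]; j=1 S=120.0994 intr=26.0706 cont=23.9306 V=26.0706[EX]; j=2 S=147.3700 intr=0.0000 cont=7.3441 V=7.3441[hold]; j=3 S=180.8328 intr=0.0000 cont=1.0071 V=1.0071[hold]; j=4 S=221.8939 intr=0.0000 cont=0.0000 V=0.0000[hold]  S*(4)=120.0994
k=3: j=0 S=108.4194 intr=37.7506 cont=35.0269 V=37.7506[EX]; j=1 S=133.0378 intr=13.1322 cont=15.1633 V=15.1633[hold]; j=2 S=163.2462 intr=0.0000 cont=3.6807 V=3.6807[hold]; j=3 S=200.3140 intr=0.0000 cont=0.4279 V=0.4279[hold]  S*(3)=108.4194
k=2: j=0 S=120.0994 intr=26.0706 cont=24.4772 V=26.0706[EX]; j=1 S=147.3700 intr=0.0000 cont=8.4906 V=8.4906[hold]; j=2 S=180.8328 intr=0.0000 cont=1.8019 V=1.8019[hold]  S*(2)=120.0994
k=1: j=0 S=133.0378 intr=13.1322 cont=15.8013 V=15.8013[hold]; j=1 S=163.2462 intr=0.0000 cont=4.6100 V=4.6100[hold]  S*(1)=-
k=0: j=0 S=147.3700 intr=0.0000 cont=9.2788 V=9.2788[hold]  S*(0)=-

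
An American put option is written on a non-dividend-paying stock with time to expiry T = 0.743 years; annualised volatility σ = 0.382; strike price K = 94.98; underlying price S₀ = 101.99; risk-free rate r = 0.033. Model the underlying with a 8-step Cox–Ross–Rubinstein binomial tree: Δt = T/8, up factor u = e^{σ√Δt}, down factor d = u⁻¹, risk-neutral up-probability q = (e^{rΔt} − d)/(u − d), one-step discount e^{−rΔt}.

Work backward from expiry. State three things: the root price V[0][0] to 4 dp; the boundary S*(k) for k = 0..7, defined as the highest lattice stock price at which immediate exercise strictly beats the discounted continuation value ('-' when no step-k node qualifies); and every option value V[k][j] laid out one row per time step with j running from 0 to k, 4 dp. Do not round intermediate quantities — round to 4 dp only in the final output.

price = 8.9736
boundary = - - - - 64.0210 56.9854 64.0210 71.9252
tree:
8.9736
12.8498 4.8993
17.8600 7.5916 2.0610
23.9813 11.4493 3.5284 0.5102
30.9590 16.6969 5.9293 0.9920 0.0000
37.9946 23.3441 9.7184 1.9287 0.0000 0.0000
44.2570 30.9590 15.3764 3.7498 0.0000 0.0000 0.0000
49.8313 37.9946 23.0548 7.2906 0.0000 0.0000 0.0000 0.0000
54.7929 44.2570 30.9590 14.1747 0.0000 0.0000 0.0000 0.0000 0.0000

Δt=0.09287  u=1.12346  d=0.89010  q=0.48408  discount=0.99694
step 8 (expiry): payoffs max(K−S,0) = 54.7929 44.2570 30.9590 14.1747 0.0000 0.0000 0.0000 0.0000 0.0000
step 7: (k=7,j=0): S=45.1487, (K−S)⁺=49.8313, hold=49.5406 ⇒ V=49.8313 exercise | (k=7,j=1): S=56.9854, (K−S)⁺=37.9946, hold=37.7040 ⇒ V=37.9946 exercise | (k=7,j=2): S=71.9252, (K−S)⁺=23.0548, hold=22.7641 ⇒ V=23.0548 exercise | (k=7,j=3): S=90.7818, (K−S)⁺=4.1982, hold=7.2906 ⇒ V=7.2906 continue | (k=7,j=4): S=114.5820, (K−S)⁺=0.0000, hold=0.0000 ⇒ V=0.0000 continue | (k=7,j=5): S=144.6219, (K−S)⁺=0.0000, hold=0.0000 ⇒ V=0.0000 continue | (k=7,j=6): S=182.5374, (K−S)⁺=0.0000, hold=0.0000 ⇒ V=0.0000 continue | (k=7,j=7): S=230.3931, (K−S)⁺=0.0000, hold=0.0000 ⇒ V=0.0000 continue  boundary S*=71.9252
step 6: (k=6,j=0): S=50.7230, (K−S)⁺=44.2570, hold=43.9664 ⇒ V=44.2570 exercise | (k=6,j=1): S=64.0210, (K−S)⁺=30.9590, hold=30.6684 ⇒ V=30.9590 exercise | (k=6,j=2): S=80.8053, (K−S)⁺=14.1747, hold=15.3764 ⇒ V=15.3764 continue | (k=6,j=3): S=101.9900, (K−S)⁺=0.0000, hold=3.7498 ⇒ V=3.7498 continue | (k=6,j=4): S=128.7287, (K−S)⁺=0.0000, hold=0.0000 ⇒ V=0.0000 continue | (k=6,j=5): S=162.4774, (K−S)⁺=0.0000, hold=0.0000 ⇒ V=0.0000 continue | (k=6,j=6): S=205.0740, (K−S)⁺=0.0000, hold=0.0000 ⇒ V=0.0000 continue  boundary S*=64.0210
step 5: (k=5,j=0): S=56.9854, (K−S)⁺=37.9946, hold=37.7040 ⇒ V=37.9946 exercise | (k=5,j=1): S=71.9252, (K−S)⁺=23.0548, hold=23.3441 ⇒ V=23.3441 continue | (k=5,j=2): S=90.7818, (K−S)⁺=4.1982, hold=9.7184 ⇒ V=9.7184 continue | (k=5,j=3): S=114.5820, (K−S)⁺=0.0000, hold=1.9287 ⇒ V=1.9287 continue | (k=5,j=4): S=144.6219, (K−S)⁺=0.0000, hold=0.0000 ⇒ V=0.0000 continue | (k=5,j=5): S=182.5374, (K−S)⁺=0.0000, hold=0.0000 ⇒ V=0.0000 continue  boundary S*=56.9854
step 4: (k=4,j=0): S=64.0210, (K−S)⁺=30.9590, hold=30.8080 ⇒ V=30.9590 exercise | (k=4,j=1): S=80.8053, (K−S)⁺=14.1747, hold=16.6969 ⇒ V=16.6969 continue | (k=4,j=2): S=101.9900, (K−S)⁺=0.0000, hold=5.9293 ⇒ V=5.9293 continue | (k=4,j=3): S=128.7287, (K−S)⁺=0.0000, hold=0.9920 ⇒ V=0.9920 continue | (k=4,j=4): S=162.4774, (K−S)⁺=0.0000, hold=0.0000 ⇒ V=0.0000 continue  boundary S*=64.0210
step 3: (k=3,j=0): S=71.9252, (K−S)⁺=23.0548, hold=23.9813 ⇒ V=23.9813 continue | (k=3,j=1): S=90.7818, (K−S)⁺=4.1982, hold=11.4493 ⇒ V=11.4493 continue | (k=3,j=2): S=114.5820, (K−S)⁺=0.0000, hold=3.5284 ⇒ V=3.5284 continue | (k=3,j=3): S=144.6219, (K−S)⁺=0.0000, hold=0.5102 ⇒ V=0.5102 continue  boundary S*=-
step 2: (k=2,j=0): S=80.8053, (K−S)⁺=14.1747, hold=17.8600 ⇒ V=17.8600 continue | (k=2,j=1): S=101.9900, (K−S)⁺=0.0000, hold=7.5916 ⇒ V=7.5916 continue | (k=2,j=2): S=128.7287, (K−S)⁺=0.0000, hold=2.0610 ⇒ V=2.0610 continue  boundary S*=-
step 1: (k=1,j=0): S=90.7818, (K−S)⁺=4.1982, hold=12.8498 ⇒ V=12.8498 continue | (k=1,j=1): S=114.5820, (K−S)⁺=0.0000, hold=4.8993 ⇒ V=4.8993 continue  boundary S*=-
step 0: (k=0,j=0): S=101.9900, (K−S)⁺=0.0000, hold=8.9736 ⇒ V=8.9736 continue  boundary S*=-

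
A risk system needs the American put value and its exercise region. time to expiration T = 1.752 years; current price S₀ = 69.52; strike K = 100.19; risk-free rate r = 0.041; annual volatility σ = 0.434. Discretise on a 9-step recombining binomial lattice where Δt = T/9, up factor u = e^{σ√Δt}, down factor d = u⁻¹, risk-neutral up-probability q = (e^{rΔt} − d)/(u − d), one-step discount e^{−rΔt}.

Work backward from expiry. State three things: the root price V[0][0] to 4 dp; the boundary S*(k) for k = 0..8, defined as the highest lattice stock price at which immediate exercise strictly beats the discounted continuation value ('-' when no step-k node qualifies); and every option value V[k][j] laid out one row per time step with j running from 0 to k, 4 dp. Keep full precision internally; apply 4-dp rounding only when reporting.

Δt=0.19467, u=1.21105, d=0.82573, q=0.47307, disc=e^(-rΔt)=0.99205
k=9 terminal: V=max(K-S,0) → 87.7832 81.9937 73.5027 61.0495 42.7851 15.9980 0.0000 0.0000 0.0000 0.0000
k=8: j=0 S=15.0252 intr=85.1648 cont=84.3683 V=85.1648[EX]; j=1 S=22.0366 intr=78.1534 cont=77.3570 V=78.1534[EX]; j=2 S=32.3196 intr=67.8704 cont=67.0740 V=67.8704[EX]; j=3 S=47.4010 intr=52.7890 cont=51.9925 V=52.7890[EX]; j=4 S=69.5200 intr=30.6700 cont=29.8735 V=30.6700[EX]; j=5 S=101.9605 intr=0.0000 cont=8.3628 V=8.3628[hold]; j=6 S=149.5388 intr=0.0000 cont=0.0000 V=0.0000[hold]; j=7 S=219.3188 intr=0.0000 cont=0.0000 V=0.0000[hold]; j=8 S=321.6607 intr=0.0000 cont=0.0000 V=0.0000[hold]  S*(8)=69.5200
k=7: j=0 S=18.1963 intr=81.9937 cont=81.1973 V=81.9937[EX]; j=1 S=26.6873 intr=73.5027 cont=72.7062 V=73.5027[EX]; j=2 S=39.1405 intr=61.0495 cont=60.2530 V=61.0495[EX]; j=3 S=57.4049 intr=42.7851 cont=41.9887 V=42.7851[EX]; j=4 S=84.1920 intr=15.9980 cont=19.9572 V=19.9572[hold]; j=5 S=123.4789 intr=0.0000 cont=4.3716 V=4.3716[hold]; j=6 S=181.0985 intr=0.0000 cont=0.0000 V=0.0000[hold]; j=7 S=265.6054 intr=0.0000 cont=0.0000 V=0.0000[hold]  S*(7)=57.4049
k=6: j=0 S=22.0366 intr=78.1534 cont=77.3570 V=78.1534[EX]; j=1 S=32.3196 intr=67.8704 cont=67.0740 V=67.8704[EX]; j=2 S=47.4010 intr=52.7890 cont=51.9925 V=52.7890[EX]; j=3 S=69.5200 intr=30.6700 cont=31.7316 V=31.7316[hold]; j=4 S=101.9605 intr=0.0000 cont=12.4840 V=12.4840[hold]; j=5 S=149.5388 intr=0.0000 cont=2.2852 V=2.2852[hold]; j=6 S=219.3188 intr=0.0000 cont=0.0000 V=0.0000[hold]  S*(6)=47.4010
k=5: j=0 S=26.6873 intr=73.5027 cont=72.7062 V=73.5027[EX]; j=1 S=39.1405 intr=61.0495 cont=60.2530 V=61.0495[EX]; j=2 S=57.4049 intr=42.7851 cont=42.4869 V=42.7851[EX]; j=3 S=84.1920 intr=15.9980 cont=22.4463 V=22.4463[hold]; j=4 S=123.4789 intr=0.0000 cont=7.5984 V=7.5984[hold]; j=5 S=181.0985 intr=0.0000 cont=1.1946 V=1.1946[hold]  S*(5)=57.4049
k=4: j=0 S=32.3196 intr=67.8704 cont=67.0740 V=67.8704[EX]; j=1 S=47.4010 intr=52.7890 cont=51.9925 V=52.7890[EX]; j=2 S=69.5200 intr=30.6700 cont=32.8998 V=32.8998[hold]; j=3 S=101.9605 intr=0.0000 cont=15.2996 V=15.2996[hold]; j=4 S=149.5388 intr=0.0000 cont=4.5326 V=4.5326[hold]  S*(4)=47.4010
k=3: j=0 S=39.1405 intr=61.0495 cont=60.2530 V=61.0495[EX]; j=1 S=57.4049 intr=42.7851 cont=43.0351 V=43.0351[hold]; j=2 S=84.1920 intr=15.9980 cont=24.3783 V=24.3783[hold]; j=3 S=123.4789 intr=0.0000 cont=10.1249 V=10.1249[hold]  S*(3)=39.1405
k=2: j=0 S=47.4010 intr=52.7890 cont=52.1098 V=52.7890[EX]; j=1 S=69.5200 intr=30.6700 cont=33.9372 V=33.9372[hold]; j=2 S=101.9605 intr=0.0000 cont=17.4952 V=17.4952[hold]  S*(2)=47.4010
k=1: j=0 S=57.4049 intr=42.7851 cont=43.5220 V=43.5220[hold]; j=1 S=84.1920 intr=15.9980 cont=25.9510 V=25.9510[hold]  S*(1)=-
k=0: j=0 S=69.5200 intr=30.6700 cont=34.9298 V=34.9298[hold]  S*(0)=-

price = 34.9298
boundary = - - 47.4010 39.1405 47.4010 57.4049 47.4010 57.4049 69.5200
tree:
34.9298
43.5220 25.9510
52.7890 33.9372 17.4952
61.0495 43.0351 24.3783 10.1249
67.8704 52.7890 32.8998 15.2996 4.5326
73.5027 61.0495 42.7851 22.4463 7.5984 1.1946
78.1534 67.8704 52.7890 31.7316 12.4840 2.2852 0.0000
81.9937 73.5027 61.0495 42.7851 19.9572 4.3716 0.0000 0.0000
85.1648 78.1534 67.8704 52.7890 30.6700 8.3628 0.0000 0.0000 0.0000
87.7832 81.9937 73.5027 61.0495 42.7851 15.9980 0.0000 0.0000 0.0000 0.0000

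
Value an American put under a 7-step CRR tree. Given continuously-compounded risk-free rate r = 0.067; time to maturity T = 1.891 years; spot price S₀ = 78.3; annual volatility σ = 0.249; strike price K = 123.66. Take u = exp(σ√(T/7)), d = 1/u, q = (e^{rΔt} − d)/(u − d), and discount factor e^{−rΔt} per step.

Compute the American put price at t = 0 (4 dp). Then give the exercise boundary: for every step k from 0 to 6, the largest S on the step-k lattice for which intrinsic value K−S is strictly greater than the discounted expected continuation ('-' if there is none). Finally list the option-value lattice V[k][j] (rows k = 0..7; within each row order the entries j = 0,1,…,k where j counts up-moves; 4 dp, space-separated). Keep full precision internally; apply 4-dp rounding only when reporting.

price = 45.3600
boundary = 78.3000 89.1184 78.3000 89.1184 101.4316 89.1184 101.4316
tree:
45.3600
54.8651 34.5416
63.2164 45.3600 22.7747
70.5539 54.8651 34.5416 13.4454
77.0006 63.2164 45.3600 22.2284 6.3612
82.6648 70.5539 54.8651 34.5416 12.0531 1.6905
87.6413 77.0006 63.2164 45.3600 22.2284 3.7263 0.0000
92.0138 82.6648 70.5539 54.8651 34.5416 8.2140 0.0000 0.0000

Δt=0.27014  u=1.13817  d=0.87861  q=0.53806  discount=0.98206
step 7 (expiry): payoffs max(K−S,0) = 92.0138 82.6648 70.5539 54.8651 34.5416 8.2140 0.0000 0.0000
step 6: (k=6,j=0): S=36.0187, (K−S)⁺=87.6413, hold=85.4233 ⇒ V=87.6413 exercise | (k=6,j=1): S=46.6594, (K−S)⁺=77.0006, hold=74.7826 ⇒ V=77.0006 exercise | (k=6,j=2): S=60.4436, (K−S)⁺=63.2164, hold=60.9983 ⇒ V=63.2164 exercise | (k=6,j=3): S=78.3000, (K−S)⁺=45.3600, hold=43.1419 ⇒ V=45.3600 exercise | (k=6,j=4): S=101.4316, (K−S)⁺=22.2284, hold=20.0104 ⇒ V=22.2284 exercise | (k=6,j=5): S=131.3967, (K−S)⁺=0.0000, hold=3.7263 ⇒ V=3.7263 continue | (k=6,j=6): S=170.2143, (K−S)⁺=0.0000, hold=0.0000 ⇒ V=0.0000 continue  boundary S*=101.4316
step 5: (k=5,j=0): S=40.9952, (K−S)⁺=82.6648, hold=80.4467 ⇒ V=82.6648 exercise | (k=5,j=1): S=53.1061, (K−S)⁺=70.5539, hold=68.3358 ⇒ V=70.5539 exercise | (k=5,j=2): S=68.7949, (K−S)⁺=54.8651, hold=52.6471 ⇒ V=54.8651 exercise | (k=5,j=3): S=89.1184, (K−S)⁺=34.5416, hold=32.3235 ⇒ V=34.5416 exercise | (k=5,j=4): S=115.4460, (K−S)⁺=8.2140, hold=12.0531 ⇒ V=12.0531 continue | (k=5,j=5): S=149.5513, (K−S)⁺=0.0000, hold=1.6905 ⇒ V=1.6905 continue  boundary S*=89.1184
step 4: (k=4,j=0): S=46.6594, (K−S)⁺=77.0006, hold=74.7826 ⇒ V=77.0006 exercise | (k=4,j=1): S=60.4436, (K−S)⁺=63.2164, hold=60.9983 ⇒ V=63.2164 exercise | (k=4,j=2): S=78.3000, (K−S)⁺=45.3600, hold=43.1419 ⇒ V=45.3600 exercise | (k=4,j=3): S=101.4316, (K−S)⁺=22.2284, hold=22.0390 ⇒ V=22.2284 exercise | (k=4,j=4): S=131.3967, (K−S)⁺=0.0000, hold=6.3612 ⇒ V=6.3612 continue  boundary S*=101.4316
step 3: (k=3,j=0): S=53.1061, (K−S)⁺=70.5539, hold=68.3358 ⇒ V=70.5539 exercise | (k=3,j=1): S=68.7949, (K−S)⁺=54.8651, hold=52.6471 ⇒ V=54.8651 exercise | (k=3,j=2): S=89.1184, (K−S)⁺=34.5416, hold=32.3235 ⇒ V=34.5416 exercise | (k=3,j=3): S=115.4460, (K−S)⁺=8.2140, hold=13.4454 ⇒ V=13.4454 continue  boundary S*=89.1184
step 2: (k=2,j=0): S=60.4436, (K−S)⁺=63.2164, hold=60.9983 ⇒ V=63.2164 exercise | (k=2,j=1): S=78.3000, (K−S)⁺=45.3600, hold=43.1419 ⇒ V=45.3600 exercise | (k=2,j=2): S=101.4316, (K−S)⁺=22.2284, hold=22.7747 ⇒ V=22.7747 continue  boundary S*=78.3000
step 1: (k=1,j=0): S=68.7949, (K−S)⁺=54.8651, hold=52.6471 ⇒ V=54.8651 exercise | (k=1,j=1): S=89.1184, (K−S)⁺=34.5416, hold=32.6122 ⇒ V=34.5416 exercise  boundary S*=89.1184
step 0: (k=0,j=0): S=78.3000, (K−S)⁺=45.3600, hold=43.1419 ⇒ V=45.3600 exercise  boundary S*=78.3000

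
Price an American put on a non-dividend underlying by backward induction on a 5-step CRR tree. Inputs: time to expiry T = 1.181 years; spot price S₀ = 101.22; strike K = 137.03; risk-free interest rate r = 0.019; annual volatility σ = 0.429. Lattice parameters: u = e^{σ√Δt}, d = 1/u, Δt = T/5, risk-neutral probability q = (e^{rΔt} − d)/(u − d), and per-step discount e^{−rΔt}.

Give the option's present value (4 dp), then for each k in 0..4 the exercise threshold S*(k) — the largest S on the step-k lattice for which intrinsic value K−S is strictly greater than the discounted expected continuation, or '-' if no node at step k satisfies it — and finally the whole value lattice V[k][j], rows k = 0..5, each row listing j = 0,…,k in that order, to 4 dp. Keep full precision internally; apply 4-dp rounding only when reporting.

Δt=0.23620, u=1.23182, d=0.81180, q=0.45877, disc=e^(-rΔt)=0.99552
k=5 terminal: V=max(K-S,0) → 101.3419 82.8772 54.8592 12.3448 0.0000 0.0000
k=4: j=0 S=43.9615 intr=93.0685 cont=92.4550 V=93.0685[EX]; j=1 S=66.7067 intr=70.3233 cont=69.7098 V=70.3233[EX]; j=2 S=101.2200 intr=35.8100 cont=35.1964 V=35.8100[EX]; j=3 S=153.5902 intr=0.0000 cont=6.6514 V=6.6514[hold]; j=4 S=233.0562 intr=0.0000 cont=0.0000 V=0.0000[hold]  S*(4)=101.2200
k=3: j=0 S=54.1528 intr=82.8772 cont=82.2636 V=82.8772[EX]; j=1 S=82.1708 intr=54.8592 cont=54.2456 V=54.8592[EX]; j=2 S=124.6852 intr=12.3448 cont=22.3324 V=22.3324[hold]; j=3 S=189.1960 intr=0.0000 cont=3.5838 V=3.5838[hold]  S*(3)=82.1708
k=2: j=0 S=66.7067 intr=70.3233 cont=69.7098 V=70.3233[EX]; j=1 S=101.2200 intr=35.8100 cont=39.7579 V=39.7579[hold]; j=2 S=153.5902 intr=0.0000 cont=13.6696 V=13.6696[hold]  S*(2)=66.7067
k=1: j=0 S=82.1708 intr=54.8592 cont=56.0487 V=56.0487[hold]; j=1 S=124.6852 intr=12.3448 cont=27.6649 V=27.6649[hold]  S*(1)=-
k=0: j=0 S=101.2200 intr=35.8100 cont=42.8343 V=42.8343[hold]  S*(0)=-

price = 42.8343
boundary = - - 66.7067 82.1708 101.2200
tree:
42.8343
56.0487 27.6649
70.3233 39.7579 13.6696
82.8772 54.8592 22.3324 3.5838
93.0685 70.3233 35.8100 6.6514 0.0000
101.3419 82.8772 54.8592 12.3448 0.0000 0.0000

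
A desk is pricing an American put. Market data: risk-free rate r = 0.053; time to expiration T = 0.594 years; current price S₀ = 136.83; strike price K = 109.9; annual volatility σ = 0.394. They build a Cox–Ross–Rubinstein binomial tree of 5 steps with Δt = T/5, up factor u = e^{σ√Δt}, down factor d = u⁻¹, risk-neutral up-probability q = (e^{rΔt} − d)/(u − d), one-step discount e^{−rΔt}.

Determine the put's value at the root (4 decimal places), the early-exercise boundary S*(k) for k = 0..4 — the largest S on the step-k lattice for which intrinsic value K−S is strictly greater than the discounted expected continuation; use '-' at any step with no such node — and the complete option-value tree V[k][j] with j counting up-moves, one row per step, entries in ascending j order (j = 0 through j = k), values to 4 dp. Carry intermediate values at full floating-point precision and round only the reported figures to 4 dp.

price = 4.4508
boundary = - - - - 79.4822
tree:
4.4508
7.5715 1.2509
12.5575 2.4649 0.0000
20.0903 4.8568 0.0000 0.0000
30.4178 9.5700 0.0000 0.0000 0.0000
40.5107 18.8567 0.0000 0.0000 0.0000 0.0000

Δt=0.11880  u=1.14545  d=0.87302  q=0.48929  discount=0.99372
step 5 (expiry): payoffs max(K−S,0) = 40.5107 18.8567 0.0000 0.0000 0.0000 0.0000
step 4: (k=4,j=0): S=79.4822, (K−S)⁺=30.4178, hold=29.7280 ⇒ V=30.4178 exercise | (k=4,j=1): S=104.2859, (K−S)⁺=5.6141, hold=9.5700 ⇒ V=9.5700 continue | (k=4,j=2): S=136.8300, (K−S)⁺=0.0000, hold=0.0000 ⇒ V=0.0000 continue | (k=4,j=3): S=179.5300, (K−S)⁺=0.0000, hold=0.0000 ⇒ V=0.0000 continue | (k=4,j=4): S=235.5552, (K−S)⁺=0.0000, hold=0.0000 ⇒ V=0.0000 continue  boundary S*=79.4822
step 3: (k=3,j=0): S=91.0433, (K−S)⁺=18.8567, hold=20.0903 ⇒ V=20.0903 continue | (k=3,j=1): S=119.4548, (K−S)⁺=0.0000, hold=4.8568 ⇒ V=4.8568 continue | (k=3,j=2): S=156.7325, (K−S)⁺=0.0000, hold=0.0000 ⇒ V=0.0000 continue | (k=3,j=3): S=205.6434, (K−S)⁺=0.0000, hold=0.0000 ⇒ V=0.0000 continue  boundary S*=-
step 2: (k=2,j=0): S=104.2859, (K−S)⁺=5.6141, hold=12.5575 ⇒ V=12.5575 continue | (k=2,j=1): S=136.8300, (K−S)⁺=0.0000, hold=2.4649 ⇒ V=2.4649 continue | (k=2,j=2): S=179.5300, (K−S)⁺=0.0000, hold=0.0000 ⇒ V=0.0000 continue  boundary S*=-
step 1: (k=1,j=0): S=119.4548, (K−S)⁺=0.0000, hold=7.5715 ⇒ V=7.5715 continue | (k=1,j=1): S=156.7325, (K−S)⁺=0.0000, hold=1.2509 ⇒ V=1.2509 continue  boundary S*=-
step 0: (k=0,j=0): S=136.8300, (K−S)⁺=0.0000, hold=4.4508 ⇒ V=4.4508 continue  boundary S*=-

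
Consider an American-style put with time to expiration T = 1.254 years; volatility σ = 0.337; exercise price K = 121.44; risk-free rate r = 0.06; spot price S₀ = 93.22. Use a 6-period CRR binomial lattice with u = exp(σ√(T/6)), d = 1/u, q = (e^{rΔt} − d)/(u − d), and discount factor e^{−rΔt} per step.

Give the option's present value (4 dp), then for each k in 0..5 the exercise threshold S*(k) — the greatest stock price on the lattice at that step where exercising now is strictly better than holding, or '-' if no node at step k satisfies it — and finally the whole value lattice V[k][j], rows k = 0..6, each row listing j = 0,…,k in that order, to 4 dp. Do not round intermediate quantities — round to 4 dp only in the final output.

price = 29.9675
boundary = - 79.9097 68.4999 79.9097 93.2200 79.9097
tree:
29.9675
41.5303 19.2658
52.9401 28.9674 10.1391
62.7207 41.5303 17.2498 3.3495
71.1049 52.9401 28.2200 6.8157 0.0000
78.2919 62.7207 41.5303 13.8686 0.0000 0.0000
84.4527 71.1049 52.9401 28.2200 0.0000 0.0000 0.0000

Δt=0.20900  u=1.16657  d=0.85722  q=0.50235  discount=0.98754
step 6 (expiry): payoffs max(K−S,0) = 84.4527 71.1049 52.9401 28.2200 0.0000 0.0000 0.0000
step 5: (k=5,j=0): S=43.1481, (K−S)⁺=78.2919, hold=76.7785 ⇒ V=78.2919 exercise | (k=5,j=1): S=58.7193, (K−S)⁺=62.7207, hold=61.2074 ⇒ V=62.7207 exercise | (k=5,j=2): S=79.9097, (K−S)⁺=41.5303, hold=40.0169 ⇒ V=41.5303 exercise | (k=5,j=3): S=108.7473, (K−S)⁺=12.6927, hold=13.8686 ⇒ V=13.8686 continue | (k=5,j=4): S=147.9917, (K−S)⁺=0.0000, hold=0.0000 ⇒ V=0.0000 continue | (k=5,j=5): S=201.3985, (K−S)⁺=0.0000, hold=0.0000 ⇒ V=0.0000 continue  boundary S*=79.9097
step 4: (k=4,j=0): S=50.3351, (K−S)⁺=71.1049, hold=69.5915 ⇒ V=71.1049 exercise | (k=4,j=1): S=68.4999, (K−S)⁺=52.9401, hold=51.4267 ⇒ V=52.9401 exercise | (k=4,j=2): S=93.2200, (K−S)⁺=28.2200, hold=27.2900 ⇒ V=28.2200 exercise | (k=4,j=3): S=126.8610, (K−S)⁺=0.0000, hold=6.8157 ⇒ V=6.8157 continue | (k=4,j=4): S=172.6421, (K−S)⁺=0.0000, hold=0.0000 ⇒ V=0.0000 continue  boundary S*=93.2200
step 3: (k=3,j=0): S=58.7193, (K−S)⁺=62.7207, hold=61.2074 ⇒ V=62.7207 exercise | (k=3,j=1): S=79.9097, (K−S)⁺=41.5303, hold=40.0169 ⇒ V=41.5303 exercise | (k=3,j=2): S=108.7473, (K−S)⁺=12.6927, hold=17.2498 ⇒ V=17.2498 continue | (k=3,j=3): S=147.9917, (K−S)⁺=0.0000, hold=3.3495 ⇒ V=3.3495 continue  boundary S*=79.9097
step 2: (k=2,j=0): S=68.4999, (K−S)⁺=52.9401, hold=51.4267 ⇒ V=52.9401 exercise | (k=2,j=1): S=93.2200, (K−S)⁺=28.2200, hold=28.9674 ⇒ V=28.9674 continue | (k=2,j=2): S=126.8610, (K−S)⁺=0.0000, hold=10.1391 ⇒ V=10.1391 continue  boundary S*=68.4999
step 1: (k=1,j=0): S=79.9097, (K−S)⁺=41.5303, hold=40.3877 ⇒ V=41.5303 exercise | (k=1,j=1): S=108.7473, (K−S)⁺=12.6927, hold=19.2658 ⇒ V=19.2658 continue  boundary S*=79.9097
step 0: (k=0,j=0): S=93.2200, (K−S)⁺=28.2200, hold=29.9675 ⇒ V=29.9675 continue  boundary S*=-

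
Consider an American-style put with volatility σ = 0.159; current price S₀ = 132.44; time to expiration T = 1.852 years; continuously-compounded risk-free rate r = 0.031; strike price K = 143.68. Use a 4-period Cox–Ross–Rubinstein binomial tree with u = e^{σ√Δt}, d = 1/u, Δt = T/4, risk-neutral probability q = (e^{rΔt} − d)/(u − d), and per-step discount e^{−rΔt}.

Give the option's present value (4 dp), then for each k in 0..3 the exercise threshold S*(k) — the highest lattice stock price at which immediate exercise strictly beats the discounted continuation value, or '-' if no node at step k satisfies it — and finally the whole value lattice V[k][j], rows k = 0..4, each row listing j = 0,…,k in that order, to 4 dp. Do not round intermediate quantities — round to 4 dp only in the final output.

price = 15.2921
boundary = - 118.8592 106.6710 118.8592
tree:
15.2921
24.8208 7.5735
37.0090 13.9765 2.3145
47.9474 24.8208 5.1005 0.0000
57.7641 37.0090 11.2400 0.0000 0.0000

Δt=0.46300  u=1.11426  d=0.89746  q=0.53966  discount=0.98575
step 4 (expiry): payoffs max(K−S,0) = 57.7641 37.0090 11.2400 0.0000 0.0000
step 3: (k=3,j=0): S=95.7326, (K−S)⁺=47.9474, hold=45.8998 ⇒ V=47.9474 exercise | (k=3,j=1): S=118.8592, (K−S)⁺=24.8208, hold=22.7733 ⇒ V=24.8208 exercise | (k=3,j=2): S=147.5725, (K−S)⁺=0.0000, hold=5.1005 ⇒ V=5.1005 continue | (k=3,j=3): S=183.2223, (K−S)⁺=0.0000, hold=0.0000 ⇒ V=0.0000 continue  boundary S*=118.8592
step 2: (k=2,j=0): S=106.6710, (K−S)⁺=37.0090, hold=34.9615 ⇒ V=37.0090 exercise | (k=2,j=1): S=132.4400, (K−S)⁺=11.2400, hold=13.9765 ⇒ V=13.9765 continue | (k=2,j=2): S=164.4341, (K−S)⁺=0.0000, hold=2.3145 ⇒ V=2.3145 continue  boundary S*=106.6710
step 1: (k=1,j=0): S=118.8592, (K−S)⁺=24.8208, hold=24.2290 ⇒ V=24.8208 exercise | (k=1,j=1): S=147.5725, (K−S)⁺=0.0000, hold=7.5735 ⇒ V=7.5735 continue  boundary S*=118.8592
step 0: (k=0,j=0): S=132.4400, (K−S)⁺=11.2400, hold=15.2921 ⇒ V=15.2921 continue  boundary S*=-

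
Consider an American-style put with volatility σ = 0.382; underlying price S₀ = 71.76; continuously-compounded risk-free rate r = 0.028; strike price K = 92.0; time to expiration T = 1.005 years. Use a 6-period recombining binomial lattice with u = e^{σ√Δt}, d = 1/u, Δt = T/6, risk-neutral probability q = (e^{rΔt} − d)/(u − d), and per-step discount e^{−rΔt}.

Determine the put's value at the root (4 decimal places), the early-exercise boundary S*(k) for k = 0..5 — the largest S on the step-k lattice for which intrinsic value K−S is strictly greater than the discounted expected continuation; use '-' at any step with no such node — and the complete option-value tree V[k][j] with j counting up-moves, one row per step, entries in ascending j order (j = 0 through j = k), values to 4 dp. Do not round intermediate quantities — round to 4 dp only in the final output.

price = 23.7056
boundary = - - 52.4913 61.3740 52.4913 61.3740
tree:
23.7056
31.2152 15.6718
39.5087 22.3925 8.4273
47.1059 30.6260 13.5487 2.8719
53.6035 39.5087 20.9751 5.5062 0.0000
59.1607 47.1059 30.6260 10.5568 0.0000 0.0000
63.9136 53.6035 39.5087 20.2400 0.0000 0.0000 0.0000

params: Δt=0.16750 u=1.16922 d=0.85527 q=0.47597 e^(-rΔt)=0.99532
t_6 payoffs: 63.9136 53.6035 39.5087 20.2400 0.0000 0.0000 0.0000
t_5: node(5,0) S=32.8393 payoff=59.1607 vs cont=58.7302 → 59.1607 [stop]  node(5,1) S=44.8941 payoff=47.1059 vs cont=46.6754 → 47.1059 [stop]  node(5,2) S=61.3740 payoff=30.6260 vs cont=30.1955 → 30.6260 [stop]  node(5,3) S=83.9035 payoff=8.0965 vs cont=10.5568 → 10.5568 [wait]  node(5,4) S=114.7032 payoff=0.0000 vs cont=0.0000 → 0.0000 [wait]  node(5,5) S=156.8090 payoff=0.0000 vs cont=0.0000 → 0.0000 [wait]  ⇒ S*(5)=61.3740
t_4: node(4,0) S=38.3965 payoff=53.6035 vs cont=53.1730 → 53.6035 [stop]  node(4,1) S=52.4913 payoff=39.5087 vs cont=39.0783 → 39.5087 [stop]  node(4,2) S=71.7600 payoff=20.2400 vs cont=20.9751 → 20.9751 [wait]  node(4,3) S=98.1020 payoff=0.0000 vs cont=5.5062 → 5.5062 [wait]  node(4,4) S=134.1137 payoff=0.0000 vs cont=0.0000 → 0.0000 [wait]  ⇒ S*(4)=52.4913
t_3: node(3,0) S=44.8941 payoff=47.1059 vs cont=46.6754 → 47.1059 [stop]  node(3,1) S=61.3740 payoff=30.6260 vs cont=30.5437 → 30.6260 [stop]  node(3,2) S=83.9035 payoff=8.0965 vs cont=13.5487 → 13.5487 [wait]  node(3,3) S=114.7032 payoff=0.0000 vs cont=2.8719 → 2.8719 [wait]  ⇒ S*(3)=61.3740
t_2: node(2,0) S=52.4913 payoff=39.5087 vs cont=39.0783 → 39.5087 [stop]  node(2,1) S=71.7600 payoff=20.2400 vs cont=22.3925 → 22.3925 [wait]  node(2,2) S=98.1020 payoff=0.0000 vs cont=8.4273 → 8.4273 [wait]  ⇒ S*(2)=52.4913
t_1: node(1,0) S=61.3740 payoff=30.6260 vs cont=31.2152 → 31.2152 [wait]  node(1,1) S=83.9035 payoff=8.0965 vs cont=15.6718 → 15.6718 [wait]  ⇒ S*(1)=-
t_0: node(0,0) S=71.7600 payoff=20.2400 vs cont=23.7056 → 23.7056 [wait]  ⇒ S*(0)=-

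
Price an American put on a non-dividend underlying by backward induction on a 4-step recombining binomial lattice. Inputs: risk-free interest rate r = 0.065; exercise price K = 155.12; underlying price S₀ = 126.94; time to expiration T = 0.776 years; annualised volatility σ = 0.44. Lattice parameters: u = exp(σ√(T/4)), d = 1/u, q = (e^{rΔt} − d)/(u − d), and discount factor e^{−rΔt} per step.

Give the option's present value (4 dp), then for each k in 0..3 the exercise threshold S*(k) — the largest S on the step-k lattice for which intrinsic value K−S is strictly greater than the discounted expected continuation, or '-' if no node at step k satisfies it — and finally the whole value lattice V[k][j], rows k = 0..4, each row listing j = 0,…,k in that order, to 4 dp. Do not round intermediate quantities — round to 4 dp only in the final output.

Δt=0.19400  u=1.21385  d=0.82382  q=0.48424  discount=0.98747
step 4 (expiry): payoffs max(K−S,0) = 96.6499 68.9679 28.1800 0.0000 0.0000
step 3: (k=3,j=0): S=70.9741, (K−S)⁺=84.1459, hold=82.2021 ⇒ V=84.1459 exercise | (k=3,j=1): S=104.5761, (K−S)⁺=50.5439, hold=48.6002 ⇒ V=50.5439 exercise | (k=3,j=2): S=154.0865, (K−S)⁺=1.0335, hold=14.3521 ⇒ V=14.3521 continue | (k=3,j=3): S=227.0373, (K−S)⁺=0.0000, hold=0.0000 ⇒ V=0.0000 continue  boundary S*=104.5761
step 2: (k=2,j=0): S=86.1521, (K−S)⁺=68.9679, hold=67.0241 ⇒ V=68.9679 exercise | (k=2,j=1): S=126.9400, (K−S)⁺=28.1800, hold=32.6048 ⇒ V=32.6048 continue | (k=2,j=2): S=187.0385, (K−S)⁺=0.0000, hold=7.3095 ⇒ V=7.3095 continue  boundary S*=86.1521
step 1: (k=1,j=0): S=104.5761, (K−S)⁺=50.5439, hold=50.7159 ⇒ V=50.7159 continue | (k=1,j=1): S=154.0865, (K−S)⁺=1.0335, hold=20.1008 ⇒ V=20.1008 continue  boundary S*=-
step 0: (k=0,j=0): S=126.9400, (K−S)⁺=28.1800, hold=35.4412 ⇒ V=35.4412 continue  boundary S*=-

price = 35.4412
boundary = - - 86.1521 104.5761
tree:
35.4412
50.7159 20.1008
68.9679 32.6048 7.3095
84.1459 50.5439 14.3521 0.0000
96.6499 68.9679 28.1800 0.0000 0.0000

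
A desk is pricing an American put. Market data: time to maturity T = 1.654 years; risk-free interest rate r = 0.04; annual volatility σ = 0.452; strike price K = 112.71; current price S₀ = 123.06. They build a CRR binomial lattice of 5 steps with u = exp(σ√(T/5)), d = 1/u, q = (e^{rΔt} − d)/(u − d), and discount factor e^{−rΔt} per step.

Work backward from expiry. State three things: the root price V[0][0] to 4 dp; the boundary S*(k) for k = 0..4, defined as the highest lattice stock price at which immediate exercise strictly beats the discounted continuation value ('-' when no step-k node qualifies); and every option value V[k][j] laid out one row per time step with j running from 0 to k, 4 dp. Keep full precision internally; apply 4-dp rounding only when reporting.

params: Δt=0.33080 u=1.29689 d=0.77108 q=0.46070 e^(-rΔt)=0.98686
t_5 payoffs: 79.1670 56.2933 17.8214 0.0000 0.0000 0.0000
t_4: node(4,0) S=43.5016 payoff=69.2084 vs cont=67.7269 → 69.2084 [stop]  node(4,1) S=73.1663 payoff=39.5437 vs cont=38.0622 → 39.5437 [stop]  node(4,2) S=123.0600 payoff=0.0000 vs cont=9.4847 → 9.4847 [wait]  node(4,3) S=206.9774 payoff=0.0000 vs cont=0.0000 → 0.0000 [wait]  node(4,4) S=348.1200 payoff=0.0000 vs cont=0.0000 → 0.0000 [wait]  ⇒ S*(4)=73.1663
t_3: node(3,0) S=56.4167 payoff=56.2933 vs cont=54.8117 → 56.2933 [stop]  node(3,1) S=94.8886 payoff=17.8214 vs cont=25.3577 → 25.3577 [wait]  node(3,2) S=159.5952 payoff=0.0000 vs cont=5.0478 → 5.0478 [wait]  node(3,3) S=268.4268 payoff=0.0000 vs cont=0.0000 → 0.0000 [wait]  ⇒ S*(3)=56.4167
t_2: node(2,0) S=73.1663 payoff=39.5437 vs cont=41.4885 → 41.4885 [wait]  node(2,1) S=123.0600 payoff=0.0000 vs cont=15.7905 → 15.7905 [wait]  node(2,2) S=206.9774 payoff=0.0000 vs cont=2.6865 → 2.6865 [wait]  ⇒ S*(2)=-
t_1: node(1,0) S=94.8886 payoff=17.8214 vs cont=29.2596 → 29.2596 [wait]  node(1,1) S=159.5952 payoff=0.0000 vs cont=9.6252 → 9.6252 [wait]  ⇒ S*(1)=-
t_0: node(0,0) S=123.0600 payoff=0.0000 vs cont=19.9483 → 19.9483 [wait]  ⇒ S*(0)=-

price = 19.9483
boundary = - - - 56.4167 73.1663
tree:
19.9483
29.2596 9.6252
41.4885 15.7905 2.6865
56.2933 25.3577 5.0478 0.0000
69.2084 39.5437 9.4847 0.0000 0.0000
79.1670 56.2933 17.8214 0.0000 0.0000 0.0000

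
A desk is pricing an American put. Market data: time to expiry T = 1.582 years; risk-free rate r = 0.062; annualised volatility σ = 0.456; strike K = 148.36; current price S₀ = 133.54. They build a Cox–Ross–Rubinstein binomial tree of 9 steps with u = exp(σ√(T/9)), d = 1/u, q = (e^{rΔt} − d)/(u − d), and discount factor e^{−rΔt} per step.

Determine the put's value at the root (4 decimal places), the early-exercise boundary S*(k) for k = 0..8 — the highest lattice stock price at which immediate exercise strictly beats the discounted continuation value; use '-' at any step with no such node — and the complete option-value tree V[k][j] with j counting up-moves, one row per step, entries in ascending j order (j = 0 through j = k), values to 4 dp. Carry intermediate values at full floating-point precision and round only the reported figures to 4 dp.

price = 33.1589
boundary = - - - 75.2530 91.1072 75.2530 91.1072 75.2530 91.1072
tree:
33.1589
44.4774 21.6937
57.9303 30.9656 12.1772
73.1070 42.8638 18.8245 5.2774
86.2024 57.2528 28.3045 9.0177 1.3593
97.0189 73.1070 41.1238 15.1083 2.6469 0.0000
105.9532 86.2024 57.2528 24.6463 5.1543 0.0000 0.0000
113.3327 97.0189 73.1070 38.6973 10.0368 0.0000 0.0000 0.0000
119.4281 105.9532 86.2024 57.2528 19.5444 0.0000 0.0000 0.0000 0.0000
124.4627 113.3327 97.0189 73.1070 38.0583 0.0000 0.0000 0.0000 0.0000 0.0000

Δt=0.17578  u=1.21068  d=0.82598  q=0.48083  discount=0.98916
step 9 (expiry): payoffs max(K−S,0) = 124.4627 113.3327 97.0189 73.1070 38.0583 0.0000 0.0000 0.0000 0.0000 0.0000
step 8: (k=8,j=0): S=28.9319, (K−S)⁺=119.4281, hold=117.8200 ⇒ V=119.4281 exercise | (k=8,j=1): S=42.4068, (K−S)⁺=105.9532, hold=104.3451 ⇒ V=105.9532 exercise | (k=8,j=2): S=62.1576, (K−S)⁺=86.2024, hold=84.5943 ⇒ V=86.2024 exercise | (k=8,j=3): S=91.1072, (K−S)⁺=57.2528, hold=55.6447 ⇒ V=57.2528 exercise | (k=8,j=4): S=133.5400, (K−S)⁺=14.8200, hold=19.5444 ⇒ V=19.5444 continue | (k=8,j=5): S=195.7356, (K−S)⁺=0.0000, hold=0.0000 ⇒ V=0.0000 continue | (k=8,j=6): S=286.8986, (K−S)⁺=0.0000, hold=0.0000 ⇒ V=0.0000 continue | (k=8,j=7): S=420.5202, (K−S)⁺=0.0000, hold=0.0000 ⇒ V=0.0000 continue | (k=8,j=8): S=616.3756, (K−S)⁺=0.0000, hold=0.0000 ⇒ V=0.0000 continue  boundary S*=91.1072
step 7: (k=7,j=0): S=35.0273, (K−S)⁺=113.3327, hold=111.7246 ⇒ V=113.3327 exercise | (k=7,j=1): S=51.3411, (K−S)⁺=97.0189, hold=95.4108 ⇒ V=97.0189 exercise | (k=7,j=2): S=75.2530, (K−S)⁺=73.1070, hold=71.4990 ⇒ V=73.1070 exercise | (k=7,j=3): S=110.3017, (K−S)⁺=38.0583, hold=38.6973 ⇒ V=38.6973 continue | (k=7,j=4): S=161.6742, (K−S)⁺=0.0000, hold=10.0368 ⇒ V=10.0368 continue | (k=7,j=5): S=236.9731, (K−S)⁺=0.0000, hold=0.0000 ⇒ V=0.0000 continue | (k=7,j=6): S=347.3423, (K−S)⁺=0.0000, hold=0.0000 ⇒ V=0.0000 continue | (k=7,j=7): S=509.1153, (K−S)⁺=0.0000, hold=0.0000 ⇒ V=0.0000 continue  boundary S*=75.2530
step 6: (k=6,j=0): S=42.4068, (K−S)⁺=105.9532, hold=104.3451 ⇒ V=105.9532 exercise | (k=6,j=1): S=62.1576, (K−S)⁺=86.2024, hold=84.5943 ⇒ V=86.2024 exercise | (k=6,j=2): S=91.1072, (K−S)⁺=57.2528, hold=55.9486 ⇒ V=57.2528 exercise | (k=6,j=3): S=133.5400, (K−S)⁺=14.8200, hold=24.6463 ⇒ V=24.6463 continue | (k=6,j=4): S=195.7356, (K−S)⁺=0.0000, hold=5.1543 ⇒ V=5.1543 continue | (k=6,j=5): S=286.8986, (K−S)⁺=0.0000, hold=0.0000 ⇒ V=0.0000 continue | (k=6,j=6): S=420.5202, (K−S)⁺=0.0000, hold=0.0000 ⇒ V=0.0000 continue  boundary S*=91.1072
step 5: (k=5,j=0): S=51.3411, (K−S)⁺=97.0189, hold=95.4108 ⇒ V=97.0189 exercise | (k=5,j=1): S=75.2530, (K−S)⁺=73.1070, hold=71.4990 ⇒ V=73.1070 exercise | (k=5,j=2): S=110.3017, (K−S)⁺=38.0583, hold=41.1238 ⇒ V=41.1238 continue | (k=5,j=3): S=161.6742, (K−S)⁺=0.0000, hold=15.1083 ⇒ V=15.1083 continue | (k=5,j=4): S=236.9731, (K−S)⁺=0.0000, hold=2.6469 ⇒ V=2.6469 continue | (k=5,j=5): S=347.3423, (K−S)⁺=0.0000, hold=0.0000 ⇒ V=0.0000 continue  boundary S*=75.2530
step 4: (k=4,j=0): S=62.1576, (K−S)⁺=86.2024, hold=84.5943 ⇒ V=86.2024 exercise | (k=4,j=1): S=91.1072, (K−S)⁺=57.2528, hold=57.1027 ⇒ V=57.2528 exercise | (k=4,j=2): S=133.5400, (K−S)⁺=14.8200, hold=28.3045 ⇒ V=28.3045 continue | (k=4,j=3): S=195.7356, (K−S)⁺=0.0000, hold=9.0177 ⇒ V=9.0177 continue | (k=4,j=4): S=286.8986, (K−S)⁺=0.0000, hold=1.3593 ⇒ V=1.3593 continue  boundary S*=91.1072
step 3: (k=3,j=0): S=75.2530, (K−S)⁺=73.1070, hold=71.4990 ⇒ V=73.1070 exercise | (k=3,j=1): S=110.3017, (K−S)⁺=38.0583, hold=42.8638 ⇒ V=42.8638 continue | (k=3,j=2): S=161.6742, (K−S)⁺=0.0000, hold=18.8245 ⇒ V=18.8245 continue | (k=3,j=3): S=236.9731, (K−S)⁺=0.0000, hold=5.2774 ⇒ V=5.2774 continue  boundary S*=75.2530
step 2: (k=2,j=0): S=91.1072, (K−S)⁺=57.2528, hold=57.9303 ⇒ V=57.9303 continue | (k=2,j=1): S=133.5400, (K−S)⁺=14.8200, hold=30.9656 ⇒ V=30.9656 continue | (k=2,j=2): S=195.7356, (K−S)⁺=0.0000, hold=12.1772 ⇒ V=12.1772 continue  boundary S*=-
step 1: (k=1,j=0): S=110.3017, (K−S)⁺=38.0583, hold=44.4774 ⇒ V=44.4774 continue | (k=1,j=1): S=161.6742, (K−S)⁺=0.0000, hold=21.6937 ⇒ V=21.6937 continue  boundary S*=-
step 0: (k=0,j=0): S=133.5400, (K−S)⁺=14.8200, hold=33.1589 ⇒ V=33.1589 continue  boundary S*=-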